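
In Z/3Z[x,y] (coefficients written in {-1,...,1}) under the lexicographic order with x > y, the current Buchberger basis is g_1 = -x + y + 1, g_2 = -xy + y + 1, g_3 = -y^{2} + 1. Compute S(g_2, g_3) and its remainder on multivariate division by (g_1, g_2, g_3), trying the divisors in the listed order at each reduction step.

lcm(LM(g_2), LM(g_3)) = xy^{2}.
S = (lcm/LT(g_2))·g_2 − (lcm/LT(g_3))·g_3 = x - y^{2} - y.
Reduce S modulo (g_1, g_2, g_3) in that order:
  leading term x: subtract (-1)·g_1 from x - y^{2} - y → -y^{2} + 1
  leading term y^{2}: subtract (1)·g_3 from -y^{2} + 1 → 0
The remainder is 0, so this S-polynomial contributes no new basis element.

S(g_2, g_3) = x - y^{2} - y; remainder on division = 0.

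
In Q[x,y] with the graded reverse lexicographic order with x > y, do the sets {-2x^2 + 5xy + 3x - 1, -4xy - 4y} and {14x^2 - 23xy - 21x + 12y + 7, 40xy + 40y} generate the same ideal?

Two ideals are equal iff their reduced Gröbner bases coincide (the reduced basis is unique for a fixed ordering).
Buchberger on the first generating set:
f_1 = -2x^2 + 5xy + 3x - 1, LT = x^2.
f_2 = -4xy - 4y, LT = xy.

S(f_1,f_2): lcm = x^2y. S = -5/2xy^2 - 5/2xy + 1/2y.
  leading term xy^2: subtract (5/8y)·f_2 from -5/2xy^2 - 5/2xy + 1/2y → -5/2xy + 5/2y^2 + 1/2y
  leading term xy: subtract (5/8)·f_2 from -5/2xy + 5/2y^2 + 1/2y → 5/2y^2 + 3y
  leading term y^2: no divisor's leading term divides it; move 5/2y^2 to the remainder.
  leading term y: no divisor's leading term divides it; move 3y to the remainder.
  remainder 5/2y^2 + 3y ≠ 0; add g_3 = 5/2y^2 + 3y to the basis.

The other S-polynomials (S(f_1,g_3), S(f_2,g_3)) all reduce to 0 modulo the current basis, so we have a Gröbner basis.
Inter-reduce: drop elements whose leading term is divisible by another's, tail-reduce, and make monic.
Reduced Gröbner basis: {x^2 - 3/2x + 5/2y + 1/2, xy + y, y^2 + 6/5y}.

Buchberger on the second generating set:
h_1 = 14x^2 - 23xy - 21x + 12y + 7, LT = x^2.
h_2 = 40xy + 40y, LT = xy.

S(h_1,h_2): lcm = x^2y. S = -23/14xy^2 - 5/2xy + 6/7y^2 + 1/2y.
  leading term xy^2: subtract (-23/560y)·h_2 from -23/14xy^2 - 5/2xy + 6/7y^2 + 1/2y → -5/2xy + 5/2y^2 + 1/2y
  leading term xy: subtract (-1/16)·h_2 from -5/2xy + 5/2y^2 + 1/2y → 5/2y^2 + 3y
  leading term y^2: no divisor's leading term divides it; move 5/2y^2 to the remainder.
  leading term y: no divisor's leading term divides it; move 3y to the remainder.
  remainder 5/2y^2 + 3y ≠ 0; add k_3 = 5/2y^2 + 3y to the basis.

The other S-polynomials (S(h_1,k_3), S(h_2,k_3)) all reduce to 0 modulo the current basis, so we have a Gröbner basis.
Inter-reduce: drop elements whose leading term is divisible by another's, tail-reduce, and make monic.
Reduced Gröbner basis: {x^2 - 3/2x + 5/2y + 1/2, xy + y, y^2 + 6/5y}.

These coincide, so the ideals are equal.

Yes, the ideals are equal.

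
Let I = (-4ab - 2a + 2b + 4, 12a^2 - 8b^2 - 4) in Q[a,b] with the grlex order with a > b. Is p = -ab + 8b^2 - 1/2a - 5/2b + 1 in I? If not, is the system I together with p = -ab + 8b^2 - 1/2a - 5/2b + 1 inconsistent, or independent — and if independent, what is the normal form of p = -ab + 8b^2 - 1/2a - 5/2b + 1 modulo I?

First compute the reduced Gröbner basis of I by Buchberger's algorithm.
f_1 = -4ab - 2a + 2b + 4, LT = ab.
f_2 = 12a^2 - 8b^2 - 4, LT = a^2.

S(f_1,f_2): lcm = a^2b. S = 2/3b^3 + 1/2a^2 - 1/2ab - a + 1/3b.
  leading term b^3: no divisor's leading term divides it; move 2/3b^3 to the remainder.
  leading term a^2: subtract (1/24)·f_2 from 1/2a^2 - 1/2ab - a + 1/3b → -1/2ab + 1/3b^2 - a + 1/3b + 1/6
  leading term ab: subtract (1/8)·f_1 from -1/2ab + 1/3b^2 - a + 1/3b + 1/6 → 1/3b^2 - 3/4a + 1/12b - 1/3
  leading term b^2: no divisor's leading term divides it; move 1/3b^2 to the remainder.
  leading term a: no divisor's leading term divides it; move -3/4a to the remainder.
  leading term b: no divisor's leading term divides it; move 1/12b to the remainder.
  leading term 1: no divisor's leading term divides it; move -1/3 to the remainder.
  remainder 2/3b^3 + 1/3b^2 - 3/4a + 1/12b - 1/3 ≠ 0; add h_3 = 2/3b^3 + 1/3b^2 - 3/4a + 1/12b - 1/3 to the basis.

The other S-polynomials (S(f_1,h_3), S(f_2,h_3)) all reduce to 0 modulo the current basis, so we have a Gröbner basis.
Inter-reduce: drop elements whose leading term is divisible by another's, tail-reduce, and make monic.
Reduced Gröbner basis: {b^3 + 1/2b^2 - 9/8a + 1/8b - 1/2, a^2 - 2/3b^2 - 1/3, ab + 1/2a - 1/2b - 1}.
Label its elements g_1 = b^3 + 1/2b^2 - 9/8a + 1/8b - 1/2, g_2 = a^2 - 2/3b^2 - 1/3, g_3 = ab + 1/2a - 1/2b - 1.

Reduce p = -ab + 8b^2 - 1/2a - 5/2b + 1 modulo G:
  leading term ab: subtract (-1)·g_3 from -ab + 8b^2 - 1/2a - 5/2b + 1 → 8b^2 - 3b
  leading term b^2: no divisor's leading term divides it; move 8b^2 to the remainder.
  leading term b: no divisor's leading term divides it; move -3b to the remainder.
  normal form = 8b^2 - 3b.
The normal form is nonzero, so p ∉ I. Since p minus its normal form lies in I, I + (p) = I + (r) where r = 8b^2 - 3b; decide whether this ideal is the whole ring.
Run Buchberger on G together with r (pairs among the g_i already reduce to 0 since G is a Gröbner basis):
g_1 = b^3 + 1/2b^2 - 9/8a + 1/8b - 1/2, LT = b^3.
g_2 = a^2 - 2/3b^2 - 1/3, LT = a^2.
g_3 = ab + 1/2a - 1/2b - 1, LT = ab.
r = 8b^2 - 3b, LT = b^2.

S(g_1,r): lcm = b^3. S = 7/8b^2 - 9/8a + 1/8b - 1/2.
  leading term b^2: subtract (7/64)·r from 7/8b^2 - 9/8a + 1/8b - 1/2 → -9/8a + 29/64b - 1/2
  leading term a: no divisor's leading term divides it; move -9/8a to the remainder.
  leading term b: no divisor's leading term divides it; move 29/64b to the remainder.
  leading term 1: no divisor's leading term divides it; move -1/2 to the remainder.
  remainder -9/8a + 29/64b - 1/2 ≠ 0; add m_5 = -9/8a + 29/64b - 1/2 to the basis.

S(g_3,r): lcm = ab^2. S = 7/8ab - 1/2b^2 - b.
  leading term ab: subtract (7/8)·g_3 from 7/8ab - 1/2b^2 - b → -1/2b^2 - 7/16a - 9/16b + 7/8
  leading term b^2: subtract (-1/16)·r from -1/2b^2 - 7/16a - 9/16b + 7/8 → -7/16a - 3/4b + 7/8
  leading term a: subtract (7/18)·m_5 from -7/16a - 3/4b + 7/8 → -1067/1152b + 77/72
  leading term b: no divisor's leading term divides it; move -1067/1152b to the remainder.
  leading term 1: no divisor's leading term divides it; move 77/72 to the remainder.
  remainder -1067/1152b + 77/72 ≠ 0; add m_6 = -1067/1152b + 77/72 to the basis.

S(g_3,m_5): lcm = ab. S = 29/72b^2 + 1/2a - 17/18b - 1.
  leading term b^2: subtract (29/576)·r from 29/72b^2 + 1/2a - 17/18b - 1 → 1/2a - 457/576b - 1
  leading term a: subtract (-4/9)·m_5 from 1/2a - 457/576b - 1 → -341/576b - 11/9
  leading term b: subtract (62/97)·m_6 from -341/576b - 11/9 → -6655/3492
  leading term 1: no divisor's leading term divides it; move -6655/3492 to the remainder.
  remainder -6655/3492 ≠ 0; add m_7 = -6655/3492 to the basis.

The other S-polynomials (S(g_1,g_2), S(g_1,g_3), S(g_2,g_3), S(g_2,r), S(g_1,m_5), S(g_2,m_5), S(r,m_5), S(g_1,m_6), S(g_2,m_6), S(g_3,m_6), S(r,m_6), S(m_5,m_6), S(g_1,m_7), S(g_2,m_7), S(g_3,m_7), S(r,m_7), S(m_5,m_7), S(m_6,m_7)) all reduce to 0 modulo the current basis, so we have a Gröbner basis.
Inter-reduce: drop elements whose leading term is divisible by another's, tail-reduce, and make monic.
Reduced Gröbner basis: {1}.
The reduced Gröbner basis of I + (p) is {1}: the ideal is the whole ring, so the enlarged system has no common solution — adjoining p is inconsistent.

Adjoining -ab + 8b^2 - 1/2a - 5/2b + 1 makes the ideal the whole ring: the system is inconsistent.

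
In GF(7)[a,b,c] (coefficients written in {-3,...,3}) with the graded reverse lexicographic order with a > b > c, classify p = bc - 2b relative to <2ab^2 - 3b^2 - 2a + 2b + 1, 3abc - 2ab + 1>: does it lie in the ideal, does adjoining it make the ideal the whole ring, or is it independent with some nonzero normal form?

First compute the reduced Gröbner basis of I by Buchberger's algorithm.
f_1 = 2ab^2 - 3b^2 - 2a + 2b + 1, LT = ab^2.
f_2 = 3abc - 2ab + 1, LT = abc.

S(f_1,f_2): lcm = ab^2c. S = 3ab^2 + 2b^2c - ac + bc + 2b - 3c.
  reduce S modulo (f_1, f_2):
  remainder 2b^2c + b^2 - ac + bc + 3a - b - 3c + 2 ≠ 0; add h_3 = 2b^2c + b^2 - ac + bc + 3a - b - 3c + 2 to the basis.

S(f_1,h_3): lcm = ab^2c. S = 3ab^2 - 3a^2c + 3abc + 2b^2c + 2a^2 - 3ab - 3ac + bc - a - 3c.
  reduce S modulo (f_1, f_2, h_3):
  remainder -3a^2c + 2a^2 - ab - 2ac - a - 2b - 1 ≠ 0; add h_4 = -3a^2c + 2a^2 - ab - 2ac - a - 2b - 1 to the basis.

The other S-polynomials (S(f_2,h_3), S(f_1,h_4), S(f_2,h_4), S(h_3,h_4)) all reduce to 0 modulo the current basis, so we have a Gröbner basis.
Inter-reduce: drop elements whose leading term is divisible by another's, tail-reduce, and make monic.
Reduced Gröbner basis: {ab^2 + 2b^2 - a + b - 3, a^2c - 3a^2 - 2ab + 3ac - 2a + 3b - 2, abc - 3ab - 2, b^2c - 3b^2 + 3ac - 3bc - 2a + 3b + 2c + 1}.
Label its elements g_1 = ab^2 + 2b^2 - a + b - 3, g_2 = a^2c - 3a^2 - 2ab + 3ac - 2a + 3b - 2, g_3 = abc - 3ab - 2, g_4 = b^2c - 3b^2 + 3ac - 3bc - 2a + 3b + 2c + 1.

Reduce p = bc - 2b modulo G:
  leading term bc: no divisor's leading term divides it; move bc to the remainder.
  leading term b: no divisor's leading term divides it; move -2b to the remainder.
  normal form = bc - 2b.
The normal form is nonzero, so p ∉ I. Since p minus its normal form lies in I, I + (p) = I + (r) where r = bc - 2b; decide whether this ideal is the whole ring.
Run Buchberger on G together with r (pairs among the g_i already reduce to 0 since G is a Gröbner basis):
g_1 = ab^2 + 2b^2 - a + b - 3, LT = ab^2.
g_2 = a^2c - 3a^2 - 2ab + 3ac - 2a + 3b - 2, LT = a^2c.
g_3 = abc - 3ab - 2, LT = abc.
g_4 = b^2c - 3b^2 + 3ac - 3bc - 2a + 3b + 2c + 1, LT = b^2c.
r = bc - 2b, LT = bc.

S(g_1,r): lcm = ab^2c. S = 2ab^2 + 2b^2c - ac + bc - 3c.
  reduce S modulo (g_1, g_2, g_3, g_4, r):
  remainder 2b^2 - a - b - 3 ≠ 0; add m_6 = 2b^2 - a - b - 3 to the basis.

S(g_2,r): lcm = a^2bc. S = -a^2b - 2ab^2 + 3abc - 2ab + 3b^2 - 2b.
  reduce S modulo (g_1, g_2, g_3, g_4, r, m_6):
  remainder -a^2b - 2a ≠ 0; add m_7 = -a^2b - 2a to the basis.

S(g_3,r): lcm = abc. S = -ab - 2.
  reduce S modulo (g_1, g_2, g_3, g_4, r, m_6, m_7):
  remainder -ab - 2 ≠ 0; add m_8 = -ab - 2 to the basis.

S(g_4,r): lcm = b^2c. S = -b^2 + 3ac - 3bc - 2a + 3b + 2c + 1.
  reduce S modulo (g_1, g_2, g_3, g_4, r, m_6, m_7, m_8):
  remainder 3ac + a + 2c + 3 ≠ 0; add m_9 = 3ac + a + 2c + 3 to the basis.

S(g_1,m_6): lcm = ab^2. S = -3a^2 - 3ab + 2b^2 - 3a + b - 3.
  reduce S modulo (g_1, g_2, g_3, g_4, r, m_6, m_7, m_8, m_9):
  remainder -3a^2 - 2a + 2b - 1 ≠ 0; add m_10 = -3a^2 - 2a + 2b - 1 to the basis.

S(g_2,m_7): lcm = a^2bc. S = -3a^2b - 2ab^2 + 3abc - 2ab + 3b^2 - 2ac - 2b.
  reduce S modulo (g_1, g_2, g_3, g_4, r, m_6, m_7, m_8, m_9, m_10):
  remainder -c + 2 ≠ 0; add m_11 = -c + 2 to the basis.

The other S-polynomials (S(g_1,g_2), S(g_1,g_3), S(g_1,g_4), S(g_2,g_3), S(g_2,g_4), S(g_3,g_4), S(g_2,m_6), S(g_3,m_6), S(g_4,m_6), S(r,m_6), S(g_1,m_7), S(g_3,m_7), S(g_4,m_7), S(r,m_7), S(m_6,m_7), S(g_1,m_8), S(g_2,m_8), S(g_3,m_8), S(g_4,m_8), S(r,m_8), S(m_6,m_8), S(m_7,m_8), S(g_1,m_9), S(g_2,m_9), S(g_3,m_9), S(g_4,m_9), S(r,m_9), S(m_6,m_9), S(m_7,m_9), S(m_8,m_9), S(g_1,m_10), S(g_2,m_10), S(g_3,m_10), S(g_4,m_10), S(r,m_10), S(m_6,m_10), S(m_7,m_10), S(m_8,m_10), S(m_9,m_10), S(g_1,m_11), S(g_2,m_11), S(g_3,m_11), S(g_4,m_11), S(r,m_11), S(m_6,m_11), S(m_7,m_11), S(m_8,m_11), S(m_9,m_11), S(m_10,m_11)) all reduce to 0 modulo the current basis, so we have a Gröbner basis.
Inter-reduce: drop elements whose leading term is divisible by another's, tail-reduce, and make monic.
Reduced Gröbner basis: {a^2 + 3a - 3b - 2, ab + 2, b^2 + 3a + 3b + 2, c - 2}.
The reduced Gröbner basis of I + (p) is {a^2 + 3a - 3b - 2, ab + 2, b^2 + 3a + 3b + 2, c - 2} ≠ {1}, a proper ideal, so the enlarged system stays consistent: p is independent of I, with normal form bc - 2b.

The remainder on division by a Gröbner basis is unique — it is the normal form.

bc - 2b is independent of I; its normal form modulo I is bc - 2b.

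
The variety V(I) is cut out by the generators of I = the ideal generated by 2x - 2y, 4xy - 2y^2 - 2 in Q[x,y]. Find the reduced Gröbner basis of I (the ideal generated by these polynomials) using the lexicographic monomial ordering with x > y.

f_1 = 2x - 2y, LT = x.
f_2 = 4xy - 2y^2 - 2, LT = xy.

S(f_1,f_2): lcm = xy. S = -1/2y^2 + 1/2.
  leading term y^2: no divisor's leading term divides it; move -1/2y^2 to the remainder.
  leading term 1: no divisor's leading term divides it; move 1/2 to the remainder.
  remainder -1/2y^2 + 1/2 ≠ 0; add g_3 = -1/2y^2 + 1/2 to the basis.

The other S-polynomials (S(f_1,g_3), S(f_2,g_3)) all reduce to 0 modulo the current basis, so we have a Gröbner basis.
Inter-reduce: drop elements whose leading term is divisible by another's, tail-reduce, and make monic.

G = {x - y, y^2 - 1}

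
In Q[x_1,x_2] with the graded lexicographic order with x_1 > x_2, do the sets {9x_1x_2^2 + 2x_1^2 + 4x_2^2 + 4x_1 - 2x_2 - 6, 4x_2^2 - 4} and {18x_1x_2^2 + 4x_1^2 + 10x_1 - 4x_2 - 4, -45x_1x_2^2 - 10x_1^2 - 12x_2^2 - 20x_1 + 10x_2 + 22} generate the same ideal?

Since reduced Gröbner bases are canonical representatives of ideals under a given ordering, it suffices to compute and compare them.
Buchberger on the first generating set:
f_1 = 9x_1x_2^2 + 2x_1^2 + 4x_2^2 + 4x_1 - 2x_2 - 6, LT = x_1x_2^2.
f_2 = 4x_2^2 - 4, LT = x_2^2.

S(f_1,f_2): lcm = x_1x_2^2. S = 2/9x_1^2 + 4/9x_2^2 + 13/9x_1 - 2/9x_2 - 2/3.
  leading term x_1^2: no divisor's leading term divides it; move 2/9x_1^2 to the remainder.
  leading term x_2^2: subtract (1/9)·f_2 from 4/9x_2^2 + 13/9x_1 - 2/9x_2 - 2/3 → 13/9x_1 - 2/9x_2 - 2/9
  leading term x_1: no divisor's leading term divides it; move 13/9x_1 to the remainder.
  leading term x_2: no divisor's leading term divides it; move -2/9x_2 to the remainder.
  leading term 1: no divisor's leading term divides it; move -2/9 to the remainder.
  remainder 2/9x_1^2 + 13/9x_1 - 2/9x_2 - 2/9 ≠ 0; add g_3 = 2/9x_1^2 + 13/9x_1 - 2/9x_2 - 2/9 to the basis.

The other S-polynomials (S(f_1,g_3), S(f_2,g_3)) all reduce to 0 modulo the current basis, so we have a Gröbner basis.
Inter-reduce: drop elements whose leading term is divisible by another's, tail-reduce, and make monic.
Reduced Gröbner basis: {x_1^2 + 13/2x_1 - x_2 - 1, x_2^2 - 1}.

Buchberger on the second generating set:
h_1 = 18x_1x_2^2 + 4x_1^2 + 10x_1 - 4x_2 - 4, LT = x_1x_2^2.
h_2 = -45x_1x_2^2 - 10x_1^2 - 12x_2^2 - 20x_1 + 10x_2 + 22, LT = x_1x_2^2.

S(h_1,h_2): lcm = x_1x_2^2. S = -4/15x_2^2 + 1/9x_1 + 4/15.
  leading term x_2^2: no divisor's leading term divides it; move -4/15x_2^2 to the remainder.
  leading term x_1: no divisor's leading term divides it; move 1/9x_1 to the remainder.
  leading term 1: no divisor's leading term divides it; move 4/15 to the remainder.
  remainder -4/15x_2^2 + 1/9x_1 + 4/15 ≠ 0; add k_3 = -4/15x_2^2 + 1/9x_1 + 4/15 to the basis.

S(h_1,k_3): lcm = x_1x_2^2. S = 23/36x_1^2 + 14/9x_1 - 2/9x_2 - 2/9.
  leading term x_1^2: no divisor's leading term divides it; move 23/36x_1^2 to the remainder.
  leading term x_1: no divisor's leading term divides it; move 14/9x_1 to the remainder.
  leading term x_2: no divisor's leading term divides it; move -2/9x_2 to the remainder.
  leading term 1: no divisor's leading term divides it; move -2/9 to the remainder.
  remainder 23/36x_1^2 + 14/9x_1 - 2/9x_2 - 2/9 ≠ 0; add k_4 = 23/36x_1^2 + 14/9x_1 - 2/9x_2 - 2/9 to the basis.

The other S-polynomials (S(h_2,k_3), S(h_1,k_4), S(h_2,k_4), S(k_3,k_4)) all reduce to 0 modulo the current basis, so we have a Gröbner basis.
Inter-reduce: drop elements whose leading term is divisible by another's, tail-reduce, and make monic.
Reduced Gröbner basis: {x_1^2 + 56/23x_1 - 8/23x_2 - 8/23, x_2^2 - 5/12x_1 - 1}.

These differ, so the ideals are not equal.

No, the ideals differ.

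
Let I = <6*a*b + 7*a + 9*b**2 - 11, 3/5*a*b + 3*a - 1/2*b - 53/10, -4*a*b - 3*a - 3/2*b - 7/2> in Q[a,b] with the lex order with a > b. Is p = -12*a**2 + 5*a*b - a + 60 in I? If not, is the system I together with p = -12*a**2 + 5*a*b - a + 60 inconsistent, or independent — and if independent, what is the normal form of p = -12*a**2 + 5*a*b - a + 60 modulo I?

-12*a**2 + 5*a*b - a + 60 lies in I (it reduces to 0).

First compute the reduced Gröbner basis of I by Buchberger's algorithm.
f_1 = 6*a*b + 7*a + 9*b**2 - 11, LT = a*b.
f_2 = 3/5*a*b + 3*a - 1/2*b - 53/10, LT = a*b.
f_3 = -4*a*b - 3*a - 3/2*b - 7/2, LT = a*b.

S(f_1,f_2): lcm = a*b. S = -23/6*a + 3/2*b**2 + 5/6*b + 7.
  leading term a: no divisor's leading term divides it; move -23/6*a to the remainder.
  leading term b**2: no divisor's leading term divides it; move 3/2*b**2 to the remainder.
  leading term b: no divisor's leading term divides it; move 5/6*b to the remainder.
  leading term 1: no divisor's leading term divides it; move 7 to the remainder.
  remainder -23/6*a + 3/2*b**2 + 5/6*b + 7 ≠ 0; add h_4 = -23/6*a + 3/2*b**2 + 5/6*b + 7 to the basis.

S(f_1,f_3): lcm = a*b. S = 5/12*a + 3/2*b**2 - 3/8*b - 65/24.
  leading term a: subtract (-5/46)·h_4 from 5/12*a + 3/2*b**2 - 3/8*b - 65/24 → 153/92*b**2 - 157/552*b - 1075/552
  leading term b**2: no divisor's leading term divides it; move 153/92*b**2 to the remainder.
  leading term b: no divisor's leading term divides it; move -157/552*b to the remainder.
  leading term 1: no divisor's leading term divides it; move -1075/552 to the remainder.
  remainder 153/92*b**2 - 157/552*b - 1075/552 ≠ 0; add h_5 = 153/92*b**2 - 157/552*b - 1075/552 to the basis.

S(f_2,f_3): lcm = a*b. S = 17/4*a - 29/24*b - 233/24.
  leading term a: subtract (-51/46)·h_4 from 17/4*a - 29/24*b - 233/24 → 153/92*b**2 - 157/552*b - 1075/552
  leading term b**2: subtract (1)·h_5 from 153/92*b**2 - 157/552*b - 1075/552 → 0
  remainder 0.

S(f_1,h_4): lcm = a*b. S = 7/6*a + 9/23*b**3 + 79/46*b**2 + 42/23*b - 11/6.
  leading term a: subtract (-7/23)·h_4 from 7/6*a + 9/23*b**3 + 79/46*b**2 + 42/23*b - 11/6 → 9/23*b**3 + 50/23*b**2 + 287/138*b + 41/138
  leading term b**3: subtract (4/17*b)·h_5 from 9/23*b**3 + 50/23*b**2 + 287/138*b + 41/138 → 5257/2346*b**2 + 2977/1173*b + 41/138
  leading term b**2: subtract (10514/7803)·h_5 from 5257/2346*b**2 + 2977/1173*b + 41/138 → 273527/93636*b + 273527/93636
  leading term b: no divisor's leading term divides it; move 273527/93636*b to the remainder.
  leading term 1: no divisor's leading term divides it; move 273527/93636 to the remainder.
  remainder 273527/93636*b + 273527/93636 ≠ 0; add h_6 = 273527/93636*b + 273527/93636 to the basis.

S(f_2,h_4): lcm = a*b. S = 5*a + 9/23*b**3 + 5/23*b**2 + 137/138*b - 53/6.
  leading term a: subtract (-30/23)·h_4 from 5*a + 9/23*b**3 + 5/23*b**2 + 137/138*b - 53/6 → 9/23*b**3 + 50/23*b**2 + 287/138*b + 41/138
  leading term b**3: subtract (4/17*b)·h_5 from 9/23*b**3 + 50/23*b**2 + 287/138*b + 41/138 → 5257/2346*b**2 + 2977/1173*b + 41/138
  leading term b**2: subtract (10514/7803)·h_5 from 5257/2346*b**2 + 2977/1173*b + 41/138 → 273527/93636*b + 273527/93636
  leading term b: subtract (1)·h_6 from 273527/93636*b + 273527/93636 → 0
  remainder 0.

S(f_3,h_4): lcm = a*b. S = 3/4*a + 9/23*b**3 + 5/23*b**2 + 405/184*b + 7/8.
  leading term a: subtract (-9/46)·h_4 from 3/4*a + 9/23*b**3 + 5/23*b**2 + 405/184*b + 7/8 → 9/23*b**3 + 47/92*b**2 + 435/184*b + 413/184
  leading term b**3: subtract (4/17*b)·h_5 from 9/23*b**3 + 47/92*b**2 + 435/184*b + 413/184 → 2711/4692*b**2 + 26485/9384*b + 413/184
  leading term b**2: subtract (2711/7803)·h_5 from 2711/4692*b**2 + 26485/9384*b + 413/184 → 273527/93636*b + 273527/93636
  leading term b: subtract (1)·h_6 from 273527/93636*b + 273527/93636 → 0
  remainder 0.

S(f_1,h_5): lcm = a*b**2. S = 614/459*a*b + 1075/918*a + 3/2*b**3 - 11/6*b.
  leading term a*b: subtract (307/1377)·f_1 from 614/459*a*b + 1075/918*a + 3/2*b**3 - 11/6*b → -1073/2754*a + 3/2*b**3 - 307/153*b**2 - 11/6*b + 3377/1377
  leading term a: subtract (1073/10557)·h_4 from -1073/2754*a + 3/2*b**3 - 307/153*b**2 - 11/6*b + 3377/1377 → 3/2*b**3 - 5065/2346*b**2 - 60746/31671*b + 55138/31671
  leading term b**3: subtract (46/51*b)·h_5 from 3/2*b**3 - 5065/2346*b**2 - 60746/31671*b + 55138/31671 → -26779/14076*b**2 - 20459/126684*b + 55138/31671
  leading term b**2: subtract (-26779/23409)·h_5 from -26779/14076*b**2 - 20459/126684*b + 55138/31671 → -273527/561816*b - 273527/561816
  leading term b: subtract (-1/6)·h_6 from -273527/561816*b - 273527/561816 → 0
  remainder 0.

S(f_2,h_5): lcm = a*b**2. S = 4747/918*a*b + 1075/918*a - 5/6*b**2 - 53/6*b.
  leading term a*b: subtract (4747/5508)·f_1 from 4747/918*a*b + 1075/918*a - 5/6*b**2 - 53/6*b → -26779/5508*a - 5257/612*b**2 - 53/6*b + 52217/5508
  leading term a: subtract (26779/21114)·h_4 from -26779/5508*a - 5257/612*b**2 - 53/6*b + 52217/5508 → -8205/782*b**2 - 1252937/126684*b + 76273/126684
  leading term b**2: subtract (-5470/867)·h_5 from -8205/782*b**2 - 1252937/126684*b + 76273/126684 → -273527/23409*b - 273527/23409
  leading term b: subtract (-4)·h_6 from -273527/23409*b - 273527/23409 → 0
  remainder 0.

S(f_3,h_5): lcm = a*b**2. S = 1691/1836*a*b + 1075/918*a + 3/8*b**2 + 7/8*b.
  leading term a*b: subtract (1691/11016)·f_1 from 1691/1836*a*b + 1075/918*a + 3/8*b**2 + 7/8*b → 1063/11016*a - 154/153*b**2 + 7/8*b + 18601/11016
  leading term a: subtract (-1063/42228)·h_4 from 1063/11016*a - 154/153*b**2 + 7/8*b + 18601/11016 → -9091/9384*b**2 + 56753/63342*b + 472469/253368
  leading term b**2: subtract (-9091/15606)·h_5 from -9091/9384*b**2 + 56753/63342*b + 472469/253368 → 273527/374544*b + 273527/374544
  leading term b: subtract (1/4)·h_6 from 273527/374544*b + 273527/374544 → 0
  remainder 0.

S(h_4,h_5): leading monomials are coprime, so the S-polynomial reduces to 0 (Buchberger's first criterion).
S(f_1,h_6): lcm = a*b. S = 1/6*a + 3/2*b**2 - 11/6.
  leading term a: subtract (-1/23)·h_4 from 1/6*a + 3/2*b**2 - 11/6 → 36/23*b**2 + 5/138*b - 211/138
  leading term b**2: subtract (16/17)·h_5 from 36/23*b**2 + 5/138*b - 211/138 → 31/102*b + 31/102
  leading term b: subtract (28458/273527)·h_6 from 31/102*b + 31/102 → 0
  remainder 0.

S(f_2,h_6): lcm = a*b. S = 4*a - 5/6*b - 53/6.
  leading term a: subtract (-24/23)·h_4 from 4*a - 5/6*b - 53/6 → 36/23*b**2 + 5/138*b - 211/138
  leading term b**2: subtract (16/17)·h_5 from 36/23*b**2 + 5/138*b - 211/138 → 31/102*b + 31/102
  leading term b: subtract (28458/273527)·h_6 from 31/102*b + 31/102 → 0
  remainder 0.

S(f_3,h_6): lcm = a*b. S = -1/4*a + 3/8*b + 7/8.
  leading term a: subtract (3/46)·h_4 from -1/4*a + 3/8*b + 7/8 → -9/92*b**2 + 59/184*b + 77/184
  leading term b**2: subtract (-1/17)·h_5 from -9/92*b**2 + 59/184*b + 77/184 → 31/102*b + 31/102
  leading term b: subtract (28458/273527)·h_6 from 31/102*b + 31/102 → 0
  remainder 0.

S(h_4,h_6): leading monomials are coprime, so the S-polynomial reduces to 0 (Buchberger's first criterion).
S(h_5,h_6): lcm = b**2. S = -1075/918*b - 1075/918.
  leading term b: subtract (-109650/273527)·h_6 from -1075/918*b - 1075/918 → 0
  remainder 0.

Every S-polynomial of the final basis reduces to 0, so we have a Gröbner basis.
Inter-reduce: drop elements whose leading term is divisible by another's, tail-reduce, and make monic.
Reduced Gröbner basis: {a - 2, b + 1}.
Label its elements g_1 = a - 2, g_2 = b + 1.

Reduce p = -12*a**2 + 5*a*b - a + 60 modulo G:
  leading term a**2: subtract (-12*a)·g_1 from -12*a**2 + 5*a*b - a + 60 → 5*a*b - 25*a + 60
  leading term a*b: subtract (5*b)·g_1 from 5*a*b - 25*a + 60 → -25*a + 10*b + 60
  leading term a: subtract (-25)·g_1 from -25*a + 10*b + 60 → 10*b + 10
  leading term b: subtract (10)·g_2 from 10*b + 10 → 0
  normal form = 0.
Since the normal form is 0, p ∈ I.

The remainder on division by a Gröbner basis is unique — it is the normal form.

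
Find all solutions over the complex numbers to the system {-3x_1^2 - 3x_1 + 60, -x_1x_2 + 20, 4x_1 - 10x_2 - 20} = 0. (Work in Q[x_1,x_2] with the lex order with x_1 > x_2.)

{(-5, -4)}

Compute a lex Gröbner basis by Buchberger's algorithm.
f_1 = -3x_1^2 - 3x_1 + 60, LT = x_1^2.
f_2 = -x_1x_2 + 20, LT = x_1x_2.
f_3 = 4x_1 - 10x_2 - 20, LT = x_1.

S(f_1,f_2): lcm = x_1^2x_2. S = x_1x_2 + 20x_1 - 20x_2.
  leading term x_1x_2: subtract (-1)·f_2 from x_1x_2 + 20x_1 - 20x_2 → 20x_1 - 20x_2 + 20
  leading term x_1: subtract (5)·f_3 from 20x_1 - 20x_2 + 20 → 30x_2 + 120
  leading term x_2: no divisor's leading term divides it; move 30x_2 to the remainder.
  leading term 1: no divisor's leading term divides it; move 120 to the remainder.
  remainder 30x_2 + 120 ≠ 0; add h_4 = 30x_2 + 120 to the basis.

S(f_1,f_3): lcm = x_1^2. S = 5/2x_1x_2 + 6x_1 - 20.
  leading term x_1x_2: subtract (-5/2)·f_2 from 5/2x_1x_2 + 6x_1 - 20 → 6x_1 + 30
  leading term x_1: subtract (3/2)·f_3 from 6x_1 + 30 → 15x_2 + 60
  leading term x_2: subtract (1/2)·h_4 from 15x_2 + 60 → 0
  remainder 0.

S(f_2,f_3): lcm = x_1x_2. S = 5/2x_2^2 + 5x_2 - 20.
  leading term x_2^2: subtract (1/12x_2)·h_4 from 5/2x_2^2 + 5x_2 - 20 → -5x_2 - 20
  leading term x_2: subtract (-1/6)·h_4 from -5x_2 - 20 → 0
  remainder 0.

S(f_1,h_4): leading monomials are coprime, so the S-polynomial reduces to 0 (Buchberger's first criterion).
S(f_2,h_4): lcm = x_1x_2. S = -4x_1 - 20.
  leading term x_1: subtract (-1)·f_3 from -4x_1 - 20 → -10x_2 - 40
  leading term x_2: subtract (-1/3)·h_4 from -10x_2 - 40 → 0
  remainder 0.

S(f_3,h_4): leading monomials are coprime, so the S-polynomial reduces to 0 (Buchberger's first criterion).
Every S-polynomial of the final basis reduces to 0, so we have a Gröbner basis.
Inter-reduce: drop elements whose leading term is divisible by another's, tail-reduce, and make monic.
Reduced Gröbner basis: {x_1 + 5, x_2 + 4}.

The lex basis is triangular: the last element involves only x_2. Solving x_2 + 4 = 0 gives x_2 ∈ {-4}; substituting each value into the earlier elements determines the remaining variables.
  x_2 = -4: the earlier basis element becomes x_1 + 5 = 0, giving x_1 = -5 — point (-5, -4).
Substituting each solution back into the original system confirms all equations vanish.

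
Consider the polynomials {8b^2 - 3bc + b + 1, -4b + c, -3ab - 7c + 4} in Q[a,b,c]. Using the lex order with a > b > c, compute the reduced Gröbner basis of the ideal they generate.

f_1 = 8b^2 - 3bc + b + 1, LT = b^2.
f_2 = -4b + c, LT = b.
f_3 = -3ab - 7c + 4, LT = ab.

S(f_1,f_2): lcm = b^2. S = -1/8bc + 1/8b + 1/8.
  reduce S modulo (f_1, f_2, f_3):
  remainder -1/32c^2 + 1/32c + 1/8 ≠ 0; add g_4 = -1/32c^2 + 1/32c + 1/8 to the basis.

S(f_1,f_3): lcm = ab^2. S = -3/8abc + 1/8ab + 1/8a - 7/3bc + 4/3b.
  reduce S modulo (f_1, f_2, f_3, g_4):
  remainder -1/16ac - 1/4a - 1/4c - 7/3 ≠ 0; add g_5 = -1/16ac - 1/4a - 1/4c - 7/3 to the basis.

S(f_2,f_3): lcm = ab. S = -1/4ac - 7/3c + 4/3.
  reduce S modulo (f_1, f_2, f_3, g_4, g_5):
  remainder a - 4/3c + 32/3 ≠ 0; add g_6 = a - 4/3c + 32/3 to the basis.

The other S-polynomials (S(f_1,g_4), S(f_2,g_4), S(f_3,g_4), S(f_1,g_5), S(f_2,g_5), S(f_3,g_5), S(g_4,g_5), S(f_1,g_6), S(f_2,g_6), S(f_3,g_6), S(g_4,g_6), S(g_5,g_6)) all reduce to 0 modulo the current basis, so we have a Gröbner basis.
Inter-reduce: drop elements whose leading term is divisible by another's, tail-reduce, and make monic.

G = {a - 4/3c + 32/3, b - 1/4c, c^2 - c - 4}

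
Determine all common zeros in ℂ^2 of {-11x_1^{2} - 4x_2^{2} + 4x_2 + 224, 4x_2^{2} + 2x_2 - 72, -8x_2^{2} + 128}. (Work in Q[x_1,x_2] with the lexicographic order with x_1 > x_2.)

{(-4, 4), (4, 4)}

Compute a lex Gröbner basis by Buchberger's algorithm.
f_1 = -11x_1^{2} - 4x_2^{2} + 4x_2 + 224, LT = x_1^{2}.
f_2 = 4x_2^{2} + 2x_2 - 72, LT = x_2^{2}.
f_3 = -8x_2^{2} + 128, LT = x_2^{2}.

S(f_1,f_2): leading monomials are coprime, so the S-polynomial reduces to 0 (Buchberger's first criterion).
S(f_1,f_3): leading monomials are coprime, so the S-polynomial reduces to 0 (Buchberger's first criterion).
S(f_2,f_3): lcm = x_2^{2}. S = \tfrac{1}{2}x_2 - 2.
  leading term x_2: no divisor's leading term divides it; move \tfrac{1}{2}x_2 to the remainder.
  leading term 1: no divisor's leading term divides it; move -2 to the remainder.
  remainder \tfrac{1}{2}x_2 - 2 ≠ 0; add h_4 = \tfrac{1}{2}x_2 - 2 to the basis.

S(f_1,h_4): leading monomials are coprime, so the S-polynomial reduces to 0 (Buchberger's first criterion).
S(f_2,h_4): lcm = x_2^{2}. S = \tfrac{9}{2}x_2 - 18.
  leading term x_2: subtract (9)·h_4 from \tfrac{9}{2}x_2 - 18 → 0
  remainder 0.

S(f_3,h_4): lcm = x_2^{2}. S = 4x_2 - 16.
  leading term x_2: subtract (8)·h_4 from 4x_2 - 16 → 0
  remainder 0.

Every S-polynomial of the final basis reduces to 0, so we have a Gröbner basis.
Inter-reduce: drop elements whose leading term is divisible by another's, tail-reduce, and make monic.
Reduced Gröbner basis: {x_1^{2} - 16, x_2 - 4}.

From the last basis element, x_2 - 4 = 0, so x_2 takes values in {4}. Each choice, substituted upward through the basis, yields the corresponding point(s) of the solution set.
  x_2 = 4: the earlier basis element becomes x_1^{2} - 16 = 0, giving x_1 = -4, 4 — points (-4, 4), (4, 4).
Substituting each solution back into the original system confirms all equations vanish.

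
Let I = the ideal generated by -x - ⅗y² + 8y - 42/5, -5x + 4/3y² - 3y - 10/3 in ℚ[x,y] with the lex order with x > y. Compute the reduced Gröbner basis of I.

f_1 = -x - ⅗y² + 8y - 42/5, LT = x.
f_2 = -5x + 4/3y² - 3y - 10/3, LT = x.

S(f_1,f_2): lcm = x. S = 13/15y² - 43/5y + 116/15.
  leading term y²: no divisor's leading term divides it; move 13/15y² to the remainder.
  leading term y: no divisor's leading term divides it; move -43/5y to the remainder.
  leading term 1: no divisor's leading term divides it; move 116/15 to the remainder.
  remainder 13/15y² - 43/5y + 116/15 ≠ 0; add g_3 = 13/15y² - 43/5y + 116/15 to the basis.

The other S-polynomials (S(f_1,g_3), S(f_2,g_3)) all reduce to 0 modulo the current basis, so we have a Gröbner basis.
Inter-reduce: drop elements whose leading term is divisible by another's, tail-reduce, and make monic.

G = {x - 133/65y + 198/65, y² - 129/13y + 116/13}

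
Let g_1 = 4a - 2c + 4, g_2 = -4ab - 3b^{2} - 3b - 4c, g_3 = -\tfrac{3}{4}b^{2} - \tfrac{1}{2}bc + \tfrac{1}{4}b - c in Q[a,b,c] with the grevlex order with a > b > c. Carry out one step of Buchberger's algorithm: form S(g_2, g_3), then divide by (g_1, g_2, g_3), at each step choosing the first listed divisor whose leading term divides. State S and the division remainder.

S(g_2, g_3) = \tfrac{3}{4}b^{3} - \tfrac{2}{3}abc + \tfrac{1}{3}ab + \tfrac{3}{4}b^{2} - \tfrac{4}{3}ac + bc; remainder on division = 0.

lcm(LM(g_2), LM(g_3)) = ab^{2}.
S = (lcm/LT(g_2))·g_2 − (lcm/LT(g_3))·g_3 = \tfrac{3}{4}b^{3} - \tfrac{2}{3}abc + \tfrac{1}{3}ab + \tfrac{3}{4}b^{2} - \tfrac{4}{3}ac + bc.
Reduce S modulo (g_1, g_2, g_3) in that order:
  leading term b^{3}: subtract (-b)·g_3 from \tfrac{3}{4}b^{3} - \tfrac{2}{3}abc + \tfrac{1}{3}ab + \tfrac{3}{4}b^{2} - \tfrac{4}{3}ac + bc → -\tfrac{2}{3}abc - \tfrac{1}{2}b^{2}c + \tfrac{1}{3}ab + b^{2} - \tfrac{4}{3}ac
  leading term abc: subtract (-\tfrac{1}{6}bc)·g_1 from -\tfrac{2}{3}abc - \tfrac{1}{2}b^{2}c + \tfrac{1}{3}ab + b^{2} - \tfrac{4}{3}ac → -\tfrac{1}{2}b^{2}c - \tfrac{1}{3}bc^{2} + \tfrac{1}{3}ab + b^{2} - \tfrac{4}{3}ac + \tfrac{2}{3}bc
  leading term b^{2}c: subtract (\tfrac{2}{3}c)·g_3 from -\tfrac{1}{2}b^{2}c - \tfrac{1}{3}bc^{2} + \tfrac{1}{3}ab + b^{2} - \tfrac{4}{3}ac + \tfrac{2}{3}bc → \tfrac{1}{3}ab + b^{2} - \tfrac{4}{3}ac + \tfrac{1}{2}bc + \tfrac{2}{3}c^{2}
  leading term ab: subtract (\tfrac{1}{12}b)·g_1 from \tfrac{1}{3}ab + b^{2} - \tfrac{4}{3}ac + \tfrac{1}{2}bc + \tfrac{2}{3}c^{2} → b^{2} - \tfrac{4}{3}ac + \tfrac{2}{3}bc + \tfrac{2}{3}c^{2} - \tfrac{1}{3}b
  leading term b^{2}: subtract (-\tfrac{4}{3})·g_3 from b^{2} - \tfrac{4}{3}ac + \tfrac{2}{3}bc + \tfrac{2}{3}c^{2} - \tfrac{1}{3}b → -\tfrac{4}{3}ac + \tfrac{2}{3}c^{2} - \tfrac{4}{3}c
  leading term ac: subtract (-\tfrac{1}{3}c)·g_1 from -\tfrac{4}{3}ac + \tfrac{2}{3}c^{2} - \tfrac{4}{3}c → 0
The remainder is 0, so this S-polynomial contributes no new basis element.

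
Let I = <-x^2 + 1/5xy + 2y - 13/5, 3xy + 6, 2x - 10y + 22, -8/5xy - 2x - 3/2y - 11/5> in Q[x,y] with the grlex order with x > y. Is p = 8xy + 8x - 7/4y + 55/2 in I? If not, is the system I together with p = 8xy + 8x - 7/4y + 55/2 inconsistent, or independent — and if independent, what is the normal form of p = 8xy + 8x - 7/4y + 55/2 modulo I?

First compute the reduced Gröbner basis of I by Buchberger's algorithm.
f_1 = -x^2 + 1/5xy + 2y - 13/5, LT = x^2.
f_2 = 3xy + 6, LT = xy.
f_3 = 2x - 10y + 22, LT = x.
f_4 = -8/5xy - 2x - 3/2y - 11/5, LT = xy.

S(f_1,f_2): lcm = x^2y. S = -1/5xy^2 - 2y^2 - 2x + 13/5y.
  leading term xy^2: subtract (-1/15y)·f_2 from -1/5xy^2 - 2y^2 - 2x + 13/5y → -2y^2 - 2x + 3y
  leading term y^2: no divisor's leading term divides it; move -2y^2 to the remainder.
  leading term x: subtract (-1)·f_3 from -2x + 3y → -7y + 22
  leading term y: no divisor's leading term divides it; move -7y to the remainder.
  leading term 1: no divisor's leading term divides it; move 22 to the remainder.
  remainder -2y^2 - 7y + 22 ≠ 0; add h_5 = -2y^2 - 7y + 22 to the basis.

S(f_1,f_3): lcm = x^2. S = 24/5xy - 11x - 2y + 13/5.
  leading term xy: subtract (8/5)·f_2 from 24/5xy - 11x - 2y + 13/5 → -11x - 2y - 7
  leading term x: subtract (-11/2)·f_3 from -11x - 2y - 7 → -57y + 114
  leading term y: no divisor's leading term divides it; move -57y to the remainder.
  leading term 1: no divisor's leading term divides it; move 114 to the remainder.
  remainder -57y + 114 ≠ 0; add h_6 = -57y + 114 to the basis.

The other S-polynomials (S(f_1,f_4), S(f_2,f_3), S(f_2,f_4), S(f_3,f_4), S(f_1,h_5), S(f_2,h_5), S(f_3,h_5), S(f_4,h_5), S(f_1,h_6), S(f_2,h_6), S(f_3,h_6), S(f_4,h_6), S(h_5,h_6)) all reduce to 0 modulo the current basis, so we have a Gröbner basis.
Inter-reduce: drop elements whose leading term is divisible by another's, tail-reduce, and make monic.
Reduced Gröbner basis: {x + 1, y - 2}.
Label its elements g_1 = x + 1, g_2 = y - 2.

Reduce p = 8xy + 8x - 7/4y + 55/2 modulo G:
  leading term xy: subtract (8y)·g_1 from 8xy + 8x - 7/4y + 55/2 → 8x - 39/4y + 55/2
  leading term x: subtract (8)·g_1 from 8x - 39/4y + 55/2 → -39/4y + 39/2
  leading term y: subtract (-39/4)·g_2 from -39/4y + 39/2 → 0
  normal form = 0.
Since the normal form is 0, p ∈ I.

The remainder on division by a Gröbner basis is unique — it is the normal form.

8xy + 8x - 7/4y + 55/2 lies in I (it reduces to 0).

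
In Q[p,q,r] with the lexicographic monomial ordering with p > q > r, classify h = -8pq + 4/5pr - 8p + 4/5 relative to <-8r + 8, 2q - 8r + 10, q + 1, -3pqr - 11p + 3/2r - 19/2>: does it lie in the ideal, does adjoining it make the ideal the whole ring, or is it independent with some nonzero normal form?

-8pq + 4/5pr - 8p + 4/5 lies in I (it reduces to 0).

First compute the reduced Gröbner basis of I by Buchberger's algorithm.
f_1 = -8r + 8, LT = r.
f_2 = 2q - 8r + 10, LT = q.
f_3 = q + 1, LT = q.
f_4 = -3pqr - 11p + 3/2r - 19/2, LT = pqr.

S(f_1,f_4): lcm = pqr. S = -pq - 11/3p + 1/2r - 19/6.
  reduce S modulo (f_1, f_2, f_3, f_4):
  remainder -8/3p - 8/3 ≠ 0; add k_5 = -8/3p - 8/3 to the basis.

The other S-polynomials (S(f_1,f_2), S(f_1,f_3), S(f_2,f_3), S(f_2,f_4), S(f_3,f_4), S(f_1,k_5), S(f_2,k_5), S(f_3,k_5), S(f_4,k_5)) all reduce to 0 modulo the current basis, so we have a Gröbner basis.
Inter-reduce: drop elements whose leading term is divisible by another's, tail-reduce, and make monic.
Reduced Gröbner basis: {p + 1, q + 1, r - 1}.
Label its elements g_1 = p + 1, g_2 = q + 1, g_3 = r - 1.

Reduce h = -8pq + 4/5pr - 8p + 4/5 modulo G:
  leading term pq: subtract (-8q)·g_1 from -8pq + 4/5pr - 8p + 4/5 → 4/5pr - 8p + 8q + 4/5
  leading term pr: subtract (4/5r)·g_1 from 4/5pr - 8p + 8q + 4/5 → -8p + 8q - 4/5r + 4/5
  leading term p: subtract (-8)·g_1 from -8p + 8q - 4/5r + 4/5 → 8q - 4/5r + 44/5
  leading term q: subtract (8)·g_2 from 8q - 4/5r + 44/5 → -4/5r + 4/5
  leading term r: subtract (-4/5)·g_3 from -4/5r + 4/5 → 0
  normal form = 0.
Since the normal form is 0, h ∈ I.

The remainder on division by a Gröbner basis is unique — it is the normal form.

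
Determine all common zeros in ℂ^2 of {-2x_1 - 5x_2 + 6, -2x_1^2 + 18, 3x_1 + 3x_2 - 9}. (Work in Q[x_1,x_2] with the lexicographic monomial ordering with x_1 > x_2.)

{(3, 0)}

Compute a lex Gröbner basis by Buchberger's algorithm.
f_1 = -2x_1 - 5x_2 + 6, LT = x_1.
f_2 = -2x_1^2 + 18, LT = x_1^2.
f_3 = 3x_1 + 3x_2 - 9, LT = x_1.

S(f_1,f_2): lcm = x_1^2. S = 5/2x_1x_2 - 3x_1 + 9.
  reduce S modulo (f_1, f_2, f_3):
  remainder -25/4x_2^2 + 15x_2 ≠ 0; add h_4 = -25/4x_2^2 + 15x_2 to the basis.

S(f_1,f_3): lcm = x_1. S = 3/2x_2.
  reduce S modulo (f_1, f_2, f_3, h_4):
  remainder 3/2x_2 ≠ 0; add h_5 = 3/2x_2 to the basis.

The other S-polynomials (S(f_2,f_3), S(f_1,h_4), S(f_2,h_4), S(f_3,h_4), S(f_1,h_5), S(f_2,h_5), S(f_3,h_5), S(h_4,h_5)) all reduce to 0 modulo the current basis, so we have a Gröbner basis.
Inter-reduce: drop elements whose leading term is divisible by another's, tail-reduce, and make monic.
Reduced Gröbner basis: {x_1 - 3, x_2}.

A lex Gröbner basis eliminates variables successively. Here x_2 depends only on x_2, with roots {0}; lifting each root through the earlier basis elements recovers the full solutions.
  x_2 = 0: the earlier basis element becomes x_1 - 3 = 0, giving x_1 = 3 — point (3, 0).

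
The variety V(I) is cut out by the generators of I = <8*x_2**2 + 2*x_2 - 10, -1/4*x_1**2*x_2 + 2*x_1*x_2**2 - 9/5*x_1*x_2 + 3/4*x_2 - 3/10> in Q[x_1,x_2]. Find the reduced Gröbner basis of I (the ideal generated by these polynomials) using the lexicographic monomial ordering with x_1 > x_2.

G = {x_1**2 - 8*x_1*x_2 + 36/5*x_1 + 24/25*x_2 - 69/25, x_2**2 + 1/4*x_2 - 5/4}

Buchberger's algorithm terminates because the ascending chain of leading-term ideals stabilizes.

f_1 = 8*x_2**2 + 2*x_2 - 10, LT = x_2**2.
f_2 = -1/4*x_1**2*x_2 + 2*x_1*x_2**2 - 9/5*x_1*x_2 + 3/4*x_2 - 3/10, LT = x_1**2*x_2.

S(f_1,f_2): lcm = x_1**2*x_2**2. S = 1/4*x_1**2*x_2 - 5/4*x_1**2 + 8*x_1*x_2**3 - 36/5*x_1*x_2**2 + 3*x_2**2 - 6/5*x_2.
  leading term x_1**2*x_2: subtract (-1)·f_2 from 1/4*x_1**2*x_2 - 5/4*x_1**2 + 8*x_1*x_2**3 - 36/5*x_1*x_2**2 + 3*x_2**2 - 6/5*x_2 → -5/4*x_1**2 + 8*x_1*x_2**3 - 26/5*x_1*x_2**2 - 9/5*x_1*x_2 + 3*x_2**2 - 9/20*x_2 - 3/10
  leading term x_1**2: no divisor's leading term divides it; move -5/4*x_1**2 to the remainder.
  leading term x_1*x_2**3: subtract (x_1*x_2)·f_1 from 8*x_1*x_2**3 - 26/5*x_1*x_2**2 - 9/5*x_1*x_2 + 3*x_2**2 - 9/20*x_2 - 3/10 → -36/5*x_1*x_2**2 + 41/5*x_1*x_2 + 3*x_2**2 - 9/20*x_2 - 3/10
  leading term x_1*x_2**2: subtract (-9/10*x_1)·f_1 from -36/5*x_1*x_2**2 + 41/5*x_1*x_2 + 3*x_2**2 - 9/20*x_2 - 3/10 → 10*x_1*x_2 - 9*x_1 + 3*x_2**2 - 9/20*x_2 - 3/10
  leading term x_1*x_2: no divisor's leading term divides it; move 10*x_1*x_2 to the remainder.
  leading term x_1: no divisor's leading term divides it; move -9*x_1 to the remainder.
  leading term x_2**2: subtract (3/8)·f_1 from 3*x_2**2 - 9/20*x_2 - 3/10 → -6/5*x_2 + 69/20
  leading term x_2: no divisor's leading term divides it; move -6/5*x_2 to the remainder.
  leading term 1: no divisor's leading term divides it; move 69/20 to the remainder.
  remainder -5/4*x_1**2 + 10*x_1*x_2 - 9*x_1 - 6/5*x_2 + 69/20 ≠ 0; add g_3 = -5/4*x_1**2 + 10*x_1*x_2 - 9*x_1 - 6/5*x_2 + 69/20 to the basis.

S(f_1,g_3): leading monomials are coprime, so the S-polynomial reduces to 0 (Buchberger's first criterion).
S(f_2,g_3): lcm = x_1**2*x_2. S = -24/25*x_2**2 - 6/25*x_2 + 6/5.
  leading term x_2**2: subtract (-3/25)·f_1 from -24/25*x_2**2 - 6/25*x_2 + 6/5 → 0
  remainder 0.

Every S-polynomial of the final basis reduces to 0, so we have a Gröbner basis.
Inter-reduce: drop elements whose leading term is divisible by another's, tail-reduce, and make monic.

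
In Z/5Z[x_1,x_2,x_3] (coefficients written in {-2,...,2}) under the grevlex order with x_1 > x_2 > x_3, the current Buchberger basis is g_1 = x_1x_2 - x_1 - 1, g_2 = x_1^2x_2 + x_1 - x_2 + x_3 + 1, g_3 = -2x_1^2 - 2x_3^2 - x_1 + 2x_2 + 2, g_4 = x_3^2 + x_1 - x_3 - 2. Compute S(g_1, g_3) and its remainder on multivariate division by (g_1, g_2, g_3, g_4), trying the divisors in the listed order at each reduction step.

S(g_1, g_3) = -x_2x_3^2 - x_1^2 + 2x_1x_2 + x_2^2 - x_1 + x_2; remainder on division = x_2^2 - x_2x_3 - x_1 - 2x_2 + x_3 - 1.

lcm(LM(g_1), LM(g_3)) = x_1^2x_2.
S = (lcm/LT(g_1))·g_1 − (lcm/LT(g_3))·g_3 = -x_2x_3^2 - x_1^2 + 2x_1x_2 + x_2^2 - x_1 + x_2.
Reduce S modulo (g_1, g_2, g_3, g_4) in that order:
  leading term x_2x_3^2: subtract (-x_2)·g_4 from -x_2x_3^2 - x_1^2 + 2x_1x_2 + x_2^2 - x_1 + x_2 → -x_1^2 - 2x_1x_2 + x_2^2 - x_2x_3 - x_1 - x_2
  leading term x_1^2: subtract (-2)·g_3 from -x_1^2 - 2x_1x_2 + x_2^2 - x_2x_3 - x_1 - x_2 → -2x_1x_2 + x_2^2 - x_2x_3 + x_3^2 + 2x_1 - 2x_2 - 1
  leading term x_1x_2: subtract (-2)·g_1 from -2x_1x_2 + x_2^2 - x_2x_3 + x_3^2 + 2x_1 - 2x_2 - 1 → x_2^2 - x_2x_3 + x_3^2 - 2x_2 + 2
  leading term x_2^2: no divisor's leading term divides it; move x_2^2 to the remainder.
  leading term x_2x_3: no divisor's leading term divides it; move -x_2x_3 to the remainder.
  leading term x_3^2: subtract (1)·g_4 from x_3^2 - 2x_2 + 2 → -x_1 - 2x_2 + x_3 - 1
  leading term x_1: no divisor's leading term divides it; move -x_1 to the remainder.
  leading term x_2: no divisor's leading term divides it; move -2x_2 to the remainder.
  leading term x_3: no divisor's leading term divides it; move x_3 to the remainder.
  leading term 1: no divisor's leading term divides it; move -1 to the remainder.
The remainder x_2^2 - x_2x_3 - x_1 - 2x_2 + x_3 - 1 is nonzero, so it would be added as the next basis element.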